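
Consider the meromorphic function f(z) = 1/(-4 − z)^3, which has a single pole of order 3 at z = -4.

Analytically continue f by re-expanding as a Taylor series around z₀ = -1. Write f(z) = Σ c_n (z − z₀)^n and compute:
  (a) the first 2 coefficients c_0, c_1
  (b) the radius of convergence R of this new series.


Let w = z − z₀, so z = z₀ + w.
Then -4 − z = -4 − (z₀ + w) = (-4 − z₀) − w = -3 − w.
f(z) = 1/(-3 − w)^3 = (1/(-3)^3) · (1 − w/(-3))^{−3}.
By the binomial series (1−u)^{−3} = Σ_{n≥0} C(n+2, 2) u^n for |u|<1, with u = w/(-3):
  c_n = C(n+2, 2) / (-3)^(n+3).
  c_0 = 1/(-3)^3 = -1/27.
  c_1 = 3/(-3)^4 = 1/27.
The series is valid for |w/d| < 1, i.e. |z − z₀| < |d|.
Radius of convergence: R = |-4 − z₀| = |-3| = 3 (distance from z₀ to the singularity z = -4).

c_0 = -1/27, c_1 = 1/27; R = 3.


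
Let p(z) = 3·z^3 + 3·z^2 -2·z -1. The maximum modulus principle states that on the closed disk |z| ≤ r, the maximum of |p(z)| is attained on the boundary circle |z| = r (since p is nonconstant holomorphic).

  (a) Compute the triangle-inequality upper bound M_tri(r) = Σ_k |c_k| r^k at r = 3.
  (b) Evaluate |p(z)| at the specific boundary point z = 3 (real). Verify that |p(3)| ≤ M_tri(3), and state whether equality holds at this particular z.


Coefficients: c_0 = -1, c_1 = -2, c_2 = 3, c_3 = 3. Radius r = 3.
Part (a). Triangle bound: M_tri(r) = Σ_k |c_k| r^k
  = |-1|·3^0 + |-2|·3^1 + |3|·3^2 + |3|·3^3
  = 1 + 6 + 27 + 81 = 115.
This bounds M(r) := max_{|z|=r} |p(z)| from above; equality holds iff all terms c_k z^k can be made to align in phase at a single z on |z|=r.
Part (b). At z = 3 (real, on the circle |z| = r):
  p(3) = (-1)·3^0 + (-2)·3^1 + (3)·3^2 + (3)·3^3 = 101.
  |p(3)| = 101.
Check: |p(3)| = 101 ≤ 115 = M_tri(3). ✓ Equality does not hold at z = 3 (the coefficients have mixed signs, so the terms do not all align in phase there).

M_tri(3) = 115; |p(3)| = 101; equality at z=3: no.


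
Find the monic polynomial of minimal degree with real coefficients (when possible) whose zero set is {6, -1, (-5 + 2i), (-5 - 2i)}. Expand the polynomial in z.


The polynomial is p(z) = ∏_{α ∈ S} (z − α), where S = {6, -1, (-5 + 2i), (-5 - 2i)}.
Expanding the product yields: p(z) = z^4 + 5·z^3 -27·z^2 -205·z -174.
Note conjugate pairs combine to real quadratics: (z − (-5+2i))(z − (-5−2i)) = z² + 10z + 29.
The resulting polynomial has degree 4 and real coefficients as required.

p(z) = z^4 + 5·z^3 -27·z^2 -205·z -174.


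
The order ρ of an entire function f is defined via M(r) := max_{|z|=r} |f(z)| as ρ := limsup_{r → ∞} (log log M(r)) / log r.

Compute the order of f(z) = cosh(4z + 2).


cosh(w) is a linear combination of e^{iw} and e^{−iw} (or e^w, e^{−w} in the hyperbolic case), so |cosh(w)| ≤ e^{|w|}. With w = 4z + 2, |w| ≤ 4|z| + 2 = 4r + 2 on |z| = r, giving M(r) ≤ e^{4r + 2}, so ρ ≤ 1. On a suitable ray (z = it for sin/cos; z = t for sinh/cosh, t real → ∞), |cosh(4z + 2)| grows like e^{4|t|}/2, so ρ ≥ 1. Hence ρ = 1.
Therefore ρ = 1.

Order ρ = 1.


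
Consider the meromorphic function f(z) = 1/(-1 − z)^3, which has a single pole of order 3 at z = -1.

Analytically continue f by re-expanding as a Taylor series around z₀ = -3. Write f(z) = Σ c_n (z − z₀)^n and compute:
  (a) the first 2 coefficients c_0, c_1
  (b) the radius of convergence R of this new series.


Let w = z − z₀, so z = z₀ + w.
Then -1 − z = -1 − (z₀ + w) = (-1 − z₀) − w = 2 − w.
f(z) = 1/(2 − w)^3 = (1/(2)^3) · (1 − w/(2))^{−3}.
By the binomial series (1−u)^{−3} = Σ_{n≥0} C(n+2, 2) u^n for |u|<1, with u = w/(2):
  c_n = C(n+2, 2) / (2)^(n+3).
  c_0 = 1/(2)^3 = 1/8.
  c_1 = 3/(2)^4 = 3/16.
The series is valid for |w/d| < 1, i.e. |z − z₀| < |d|.
Radius of convergence: R = |-1 − z₀| = |2| = 2 (distance from z₀ to the singularity z = -1).

c_0 = 1/8, c_1 = 3/16; R = 2.


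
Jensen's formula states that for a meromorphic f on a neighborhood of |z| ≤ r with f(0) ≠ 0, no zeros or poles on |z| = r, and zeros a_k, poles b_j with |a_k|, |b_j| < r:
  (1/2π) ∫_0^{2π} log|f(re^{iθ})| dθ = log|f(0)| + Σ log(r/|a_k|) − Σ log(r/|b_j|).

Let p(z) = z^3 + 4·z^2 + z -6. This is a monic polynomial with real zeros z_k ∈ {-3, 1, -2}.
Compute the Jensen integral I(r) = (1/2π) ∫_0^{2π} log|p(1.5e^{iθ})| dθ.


Zeros: -3, -2, 1; r = 1.5.
Inside |z| < r: 1. Outside (|z| ≥ r): -3, -2.
p(0) = -6, so log|p(0)| = log(6) = 1.7918.
Apply Jensen: I(r) = log|p(0)| + Σ_k log(r/|z_k|), summed over zeros inside |z| < r.
  log(r/|z_k|) for z_k = 1: log(1.5/1) = 0.4055
  Outside zeros (-3, -2) contribute nothing to the Jensen sum.
Sum over inside zeros: 0.4055.
I(r) = log|p(0)| + (inside sum) = 1.7918 + 0.4055 = 2.1972.
Note: since some zeros are outside |z| ≤ r, the simplified n·log(r) form does NOT apply — only the inside zeros contribute.

I(r) ≈ 2.1972.


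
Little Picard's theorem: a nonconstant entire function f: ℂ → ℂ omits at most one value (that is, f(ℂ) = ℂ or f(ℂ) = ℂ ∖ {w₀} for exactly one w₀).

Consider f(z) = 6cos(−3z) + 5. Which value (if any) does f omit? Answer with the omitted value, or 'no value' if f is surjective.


Little Picard bounds the complement of f(ℂ) to at most one point.
cos is entire and surjective onto ℂ: for every w ∈ ℂ, cos(ζ) = w has a solution ζ ∈ ℂ (e.g., via the complex inverse arccos). With ζ = −3z this gives z = ζ/(-3). Then 6·cos(−3z) takes every value in 6·ℂ = ℂ, and adding 5 is a bijection of ℂ. So f is surjective and omits no value. (Note: only on the real line is cos bounded by [−1, 1].)

Omitted value: no value.


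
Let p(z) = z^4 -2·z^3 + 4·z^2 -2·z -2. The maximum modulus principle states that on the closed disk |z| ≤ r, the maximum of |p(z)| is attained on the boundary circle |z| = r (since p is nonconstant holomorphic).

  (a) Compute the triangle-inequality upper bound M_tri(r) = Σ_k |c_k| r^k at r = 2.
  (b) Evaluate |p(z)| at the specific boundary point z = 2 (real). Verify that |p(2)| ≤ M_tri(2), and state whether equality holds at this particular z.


Coefficients: c_0 = -2, c_1 = -2, c_2 = 4, c_3 = -2, c_4 = 1. Radius r = 2.
Part (a). Triangle bound: M_tri(r) = Σ_k |c_k| r^k
  = |-2|·2^0 + |-2|·2^1 + |4|·2^2 + |-2|·2^3 + |1|·2^4
  = 2 + 4 + 16 + 16 + 16 = 54.
This bounds M(r) := max_{|z|=r} |p(z)| from above; equality holds iff all terms c_k z^k can be made to align in phase at a single z on |z|=r.
Part (b). At z = 2 (real, on the circle |z| = r):
  p(2) = (-2)·2^0 + (-2)·2^1 + (4)·2^2 + (-2)·2^3 + (1)·2^4 = 10.
  |p(2)| = 10.
Check: |p(2)| = 10 ≤ 54 = M_tri(2). ✓ Equality does not hold at z = 2 (the coefficients have mixed signs, so the terms do not all align in phase there).

M_tri(2) = 54; |p(2)| = 10; equality at z=2: no.


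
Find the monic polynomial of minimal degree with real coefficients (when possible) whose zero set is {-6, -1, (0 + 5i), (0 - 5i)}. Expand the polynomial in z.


The polynomial is p(z) = ∏_{α ∈ S} (z − α), where S = {-6, -1, (0 + 5i), (0 - 5i)}.
Expanding the product yields: p(z) = z^4 + 7·z^3 + 31·z^2 + 175·z + 150.
Note conjugate pairs combine to real quadratics: (z − (0+5i))(z − (0−5i)) = z² + 25.
The resulting polynomial has degree 4 and real coefficients as required.

p(z) = z^4 + 7·z^3 + 31·z^2 + 175·z + 150.


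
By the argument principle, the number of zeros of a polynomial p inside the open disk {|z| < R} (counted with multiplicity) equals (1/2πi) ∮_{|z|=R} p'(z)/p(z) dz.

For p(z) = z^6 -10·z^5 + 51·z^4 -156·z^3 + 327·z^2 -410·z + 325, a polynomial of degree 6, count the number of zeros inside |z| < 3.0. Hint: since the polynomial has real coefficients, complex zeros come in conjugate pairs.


The zeros of p are: (3 + 2i), (3 - 2i), (1 + 2i), (1 - 2i), (1 + 2i), (1 - 2i).
Their magnitudes are: 3.606, 3.606, 2.236, 2.236, 2.236, 2.236.
Zeros with |z| < R = 3.0: (1 + 2i), (1 - 2i), (1 + 2i), (1 - 2i).
Count = 4.
By the argument principle, (1/2πi) ∮_{|z|=R} p'(z)/p(z) dz equals exactly this count.

Number of zeros inside |z| < 3.0: 4.


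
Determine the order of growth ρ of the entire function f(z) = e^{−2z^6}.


|e^{−2z^6}| = e^{Re(-2·z^6) + 0} ≤ e^{2|z|^6 + 0} = e^{2r^6 + 0} on |z| = r, so ρ ≤ 6. Choosing z on |z|=r so that -2·z^6 is real positive (always possible by picking arg z appropriately) gives |f(z)| = e^{2r^6 + 0}, matching the bound. The additive constant 0 does not affect log log M(r) ~ 6·log r. Hence ρ = 6.
Therefore ρ = 6.

Order ρ = 6.


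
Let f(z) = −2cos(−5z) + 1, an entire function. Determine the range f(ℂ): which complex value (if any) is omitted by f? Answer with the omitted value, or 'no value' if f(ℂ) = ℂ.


Little Picard bounds the complement of f(ℂ) to at most one point.
cos is entire and surjective onto ℂ: for every w ∈ ℂ, cos(ζ) = w has a solution ζ ∈ ℂ (e.g., via the complex inverse arccos). With ζ = −5z this gives z = ζ/(-5). Then -2·cos(−5z) takes every value in -2·ℂ = ℂ, and adding 1 is a bijection of ℂ. So f is surjective and omits no value. (Note: only on the real line is cos bounded by [−1, 1].)

Omitted value: no value.


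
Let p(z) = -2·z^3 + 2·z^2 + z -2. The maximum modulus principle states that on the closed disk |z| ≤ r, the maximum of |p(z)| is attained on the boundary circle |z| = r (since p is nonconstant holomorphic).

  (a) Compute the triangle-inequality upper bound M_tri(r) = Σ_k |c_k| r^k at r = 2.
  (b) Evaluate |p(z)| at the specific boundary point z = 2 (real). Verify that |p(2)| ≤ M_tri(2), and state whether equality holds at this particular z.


Coefficients: c_0 = -2, c_1 = 1, c_2 = 2, c_3 = -2. Radius r = 2.
Part (a). Triangle bound: M_tri(r) = Σ_k |c_k| r^k
  = |-2|·2^0 + |1|·2^1 + |2|·2^2 + |-2|·2^3
  = 2 + 2 + 8 + 16 = 28.
This bounds M(r) := max_{|z|=r} |p(z)| from above; equality holds iff all terms c_k z^k can be made to align in phase at a single z on |z|=r.
Part (b). At z = 2 (real, on the circle |z| = r):
  p(2) = (-2)·2^0 + (1)·2^1 + (2)·2^2 + (-2)·2^3 = -8.
  |p(2)| = 8.
Check: |p(2)| = 8 ≤ 28 = M_tri(2). ✓ Equality does not hold at z = 2 (the coefficients have mixed signs, so the terms do not all align in phase there).

M_tri(2) = 28; |p(2)| = 8; equality at z=2: no.


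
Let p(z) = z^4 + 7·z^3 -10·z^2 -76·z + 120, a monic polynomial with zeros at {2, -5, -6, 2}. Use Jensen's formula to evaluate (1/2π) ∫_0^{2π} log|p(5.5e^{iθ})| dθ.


Zeros: -6, -5, 2, 2; r = 5.5.
Inside |z| < r: -5, 2, 2. Outside (|z| ≥ r): -6.
p(0) = 120, so log|p(0)| = log(120) = 4.7875.
Apply Jensen: I(r) = log|p(0)| + Σ_k log(r/|z_k|), summed over zeros inside |z| < r.
  log(r/|z_k|) for z_k = 2: log(5.5/2) = 1.0116
  log(r/|z_k|) for z_k = -5: log(5.5/5) = 0.0953
  log(r/|z_k|) for z_k = 2: log(5.5/2) = 1.0116
  Outside zeros (-6) contribute nothing to the Jensen sum.
Sum over inside zeros: 2.1185.
I(r) = log|p(0)| + (inside sum) = 4.7875 + 2.1185 = 6.9060.
Note: since some zeros are outside |z| ≤ r, the simplified n·log(r) form does NOT apply — only the inside zeros contribute.

I(r) ≈ 6.9060.


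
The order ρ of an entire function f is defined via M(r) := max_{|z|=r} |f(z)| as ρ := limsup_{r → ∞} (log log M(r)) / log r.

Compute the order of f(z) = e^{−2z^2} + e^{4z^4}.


Each summand is entire of order 2 and 4 respectively (as in the single-exponential case). The order of a sum is at most the max of the orders, so ρ ≤ 4. For the lower bound: on |z|=r choose arg z so that 4z^4 is real positive; then |e^{4z^4}| = e^{4r^4} while |e^{-2z^2}| ≤ e^{2r^2} = o(e^{4r^4}). So |f| ≥ e^{4r^4}(1 − o(1)) and ρ ≥ 4. Hence ρ = max(2, 4) = 4.
Therefore ρ = 4.

Order ρ = 4.


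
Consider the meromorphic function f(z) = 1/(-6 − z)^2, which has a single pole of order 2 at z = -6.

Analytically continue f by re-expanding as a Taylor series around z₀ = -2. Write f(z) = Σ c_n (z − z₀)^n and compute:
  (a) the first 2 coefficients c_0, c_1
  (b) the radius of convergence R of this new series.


Let w = z − z₀, so z = z₀ + w.
Then -6 − z = -6 − (z₀ + w) = (-6 − z₀) − w = -4 − w.
f(z) = 1/(-4 − w)^2 = (1/(-4)^2) · (1 − w/(-4))^{−2}.
By the binomial series (1−u)^{−2} = Σ_{n≥0} C(n+1, 1) u^n for |u|<1, with u = w/(-4):
  c_n = C(n+1, 1) / (-4)^(n+2).
  c_0 = 1/(-4)^2 = 1/16.
  c_1 = 2/(-4)^3 = -1/32.
The series is valid for |w/d| < 1, i.e. |z − z₀| < |d|.
Radius of convergence: R = |-6 − z₀| = |-4| = 4 (distance from z₀ to the singularity z = -6).

c_0 = 1/16, c_1 = -1/32; R = 4.


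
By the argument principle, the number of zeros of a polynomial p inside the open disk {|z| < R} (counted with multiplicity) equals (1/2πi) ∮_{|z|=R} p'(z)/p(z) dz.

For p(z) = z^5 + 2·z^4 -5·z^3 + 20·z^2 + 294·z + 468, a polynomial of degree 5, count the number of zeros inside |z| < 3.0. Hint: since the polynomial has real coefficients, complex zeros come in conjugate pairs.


The zeros of p are: (-3 + 2i), (-3 - 2i), -2, (3 + 3i), (3 - 3i).
Their magnitudes are: 3.606, 3.606, 2, 4.243, 4.243.
Zeros with |z| < R = 3.0: -2.
Count = 1.
By the argument principle, (1/2πi) ∮_{|z|=R} p'(z)/p(z) dz equals exactly this count.

Number of zeros inside |z| < 3.0: 1.


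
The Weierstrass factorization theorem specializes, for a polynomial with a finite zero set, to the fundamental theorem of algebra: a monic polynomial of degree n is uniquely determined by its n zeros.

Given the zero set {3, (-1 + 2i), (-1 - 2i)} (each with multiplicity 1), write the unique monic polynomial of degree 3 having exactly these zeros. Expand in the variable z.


The polynomial is p(z) = ∏_{α ∈ S} (z − α), where S = {3, (-1 + 2i), (-1 - 2i)}.
Expanding the product yields: p(z) = z^3 -z^2 -z -15.
Note conjugate pairs combine to real quadratics: (z − (-1+2i))(z − (-1−2i)) = z² + 2z + 5.
The resulting polynomial has degree 3 and real coefficients as required.

p(z) = z^3 -z^2 -z -15.


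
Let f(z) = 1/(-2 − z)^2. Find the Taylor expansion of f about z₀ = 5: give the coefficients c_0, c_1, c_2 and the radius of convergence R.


Let w = z − z₀, so z = z₀ + w.
Then -2 − z = -2 − (z₀ + w) = (-2 − z₀) − w = -7 − w.
f(z) = 1/(-7 − w)^2 = (1/(-7)^2) · (1 − w/(-7))^{−2}.
By the binomial series (1−u)^{−2} = Σ_{n≥0} C(n+1, 1) u^n for |u|<1, with u = w/(-7):
  c_n = C(n+1, 1) / (-7)^(n+2).
  c_0 = 1/(-7)^2 = 1/49.
  c_1 = 2/(-7)^3 = -2/343.
  c_2 = 3/(-7)^4 = 3/2401.
The series is valid for |w/d| < 1, i.e. |z − z₀| < |d|.
Radius of convergence: R = |-2 − z₀| = |-7| = 7 (distance from z₀ to the singularity z = -2).

c_0 = 1/49, c_1 = -2/343, c_2 = 3/2401; R = 7.


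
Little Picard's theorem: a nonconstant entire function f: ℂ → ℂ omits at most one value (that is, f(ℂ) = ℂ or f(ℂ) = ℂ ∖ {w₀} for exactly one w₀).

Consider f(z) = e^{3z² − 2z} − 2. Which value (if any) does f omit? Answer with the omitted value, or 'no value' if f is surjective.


Little Picard bounds the complement of f(ℂ) to at most one point.
The exponent g(z) = 3z² − 2z is a nonconstant polynomial, hence surjective onto ℂ. So e^{g(z)} takes every value in {e^w : w ∈ ℂ} = ℂ ∖ {0}. Adding -2 shifts the range to ℂ ∖ {-2}. f omits exactly -2.

Omitted value: -2.


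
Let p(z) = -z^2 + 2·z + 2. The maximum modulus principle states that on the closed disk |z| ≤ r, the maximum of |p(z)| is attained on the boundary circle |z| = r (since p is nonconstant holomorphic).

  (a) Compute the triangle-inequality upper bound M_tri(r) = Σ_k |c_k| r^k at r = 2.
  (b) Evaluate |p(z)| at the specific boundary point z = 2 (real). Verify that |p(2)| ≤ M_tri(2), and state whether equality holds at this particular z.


Coefficients: c_0 = 2, c_1 = 2, c_2 = -1. Radius r = 2.
Part (a). Triangle bound: M_tri(r) = Σ_k |c_k| r^k
  = |2|·2^0 + |2|·2^1 + |-1|·2^2
  = 2 + 4 + 4 = 10.
This bounds M(r) := max_{|z|=r} |p(z)| from above; equality holds iff all terms c_k z^k can be made to align in phase at a single z on |z|=r.
Part (b). At z = 2 (real, on the circle |z| = r):
  p(2) = (2)·2^0 + (2)·2^1 + (-1)·2^2 = 2.
  |p(2)| = 2.
Check: |p(2)| = 2 ≤ 10 = M_tri(2). ✓ Equality does not hold at z = 2 (the coefficients have mixed signs, so the terms do not all align in phase there).

M_tri(2) = 10; |p(2)| = 2; equality at z=2: no.


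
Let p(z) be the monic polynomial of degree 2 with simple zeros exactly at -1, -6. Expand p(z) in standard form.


The polynomial is p(z) = ∏_{α ∈ S} (z − α), where S = {-1, -6}.
Expanding the product yields: p(z) = z^2 + 7·z + 6.
The resulting polynomial has degree 2 and real coefficients as required.

p(z) = z^2 + 7·z + 6.


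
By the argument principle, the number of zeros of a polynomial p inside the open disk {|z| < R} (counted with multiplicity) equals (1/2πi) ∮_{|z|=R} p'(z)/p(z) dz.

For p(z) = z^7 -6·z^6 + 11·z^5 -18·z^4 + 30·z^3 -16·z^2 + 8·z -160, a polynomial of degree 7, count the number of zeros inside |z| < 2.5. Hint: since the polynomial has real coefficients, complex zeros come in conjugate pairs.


The zeros of p are: (-1 + 1i), (-1 - 1i), 4, (2 + 1i), (2 - 1i), (0 + 2i), (0 - 2i).
Their magnitudes are: 1.414, 1.414, 4, 2.236, 2.236, 2, 2.
Zeros with |z| < R = 2.5: (-1 + 1i), (-1 - 1i), (2 + 1i), (2 - 1i), (0 + 2i), (0 - 2i).
Count = 6.
By the argument principle, (1/2πi) ∮_{|z|=R} p'(z)/p(z) dz equals exactly this count.

Number of zeros inside |z| < 2.5: 6.


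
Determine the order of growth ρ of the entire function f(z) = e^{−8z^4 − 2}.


|e^{−8z^4 − 2}| = e^{Re(-8·z^4) + -2} ≤ e^{8|z|^4 + -2} = e^{8r^4 + -2} on |z| = r, so ρ ≤ 4. Choosing z on |z|=r so that -8·z^4 is real positive (always possible by picking arg z appropriately) gives |f(z)| = e^{8r^4 + -2}, matching the bound. The additive constant -2 does not affect log log M(r) ~ 4·log r. Hence ρ = 4.
Therefore ρ = 4.

Order ρ = 4.


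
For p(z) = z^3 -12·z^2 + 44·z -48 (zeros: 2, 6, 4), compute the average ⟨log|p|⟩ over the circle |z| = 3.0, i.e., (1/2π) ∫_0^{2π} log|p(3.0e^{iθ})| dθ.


Zeros: 2, 4, 6; r = 3.0.
Inside |z| < r: 2. Outside (|z| ≥ r): 4, 6.
p(0) = -48, so log|p(0)| = log(48) = 3.8712.
Apply Jensen: I(r) = log|p(0)| + Σ_k log(r/|z_k|), summed over zeros inside |z| < r.
  log(r/|z_k|) for z_k = 2: log(3.0/2) = 0.4055
  Outside zeros (4, 6) contribute nothing to the Jensen sum.
Sum over inside zeros: 0.4055.
I(r) = log|p(0)| + (inside sum) = 3.8712 + 0.4055 = 4.2767.
Note: since some zeros are outside |z| ≤ r, the simplified n·log(r) form does NOT apply — only the inside zeros contribute.

I(r) ≈ 4.2767.


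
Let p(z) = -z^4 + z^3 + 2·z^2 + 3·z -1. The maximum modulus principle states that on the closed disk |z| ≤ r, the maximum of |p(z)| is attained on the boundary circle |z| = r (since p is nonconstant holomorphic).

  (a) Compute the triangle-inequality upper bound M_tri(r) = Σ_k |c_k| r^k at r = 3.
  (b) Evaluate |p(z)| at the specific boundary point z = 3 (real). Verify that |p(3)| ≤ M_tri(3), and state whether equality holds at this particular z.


Coefficients: c_0 = -1, c_1 = 3, c_2 = 2, c_3 = 1, c_4 = -1. Radius r = 3.
Part (a). Triangle bound: M_tri(r) = Σ_k |c_k| r^k
  = |-1|·3^0 + |3|·3^1 + |2|·3^2 + |1|·3^3 + |-1|·3^4
  = 1 + 9 + 18 + 27 + 81 = 136.
This bounds M(r) := max_{|z|=r} |p(z)| from above; equality holds iff all terms c_k z^k can be made to align in phase at a single z on |z|=r.
Part (b). At z = 3 (real, on the circle |z| = r):
  p(3) = (-1)·3^0 + (3)·3^1 + (2)·3^2 + (1)·3^3 + (-1)·3^4 = -28.
  |p(3)| = 28.
Check: |p(3)| = 28 ≤ 136 = M_tri(3). ✓ Equality does not hold at z = 3 (the coefficients have mixed signs, so the terms do not all align in phase there).

M_tri(3) = 136; |p(3)| = 28; equality at z=3: no.


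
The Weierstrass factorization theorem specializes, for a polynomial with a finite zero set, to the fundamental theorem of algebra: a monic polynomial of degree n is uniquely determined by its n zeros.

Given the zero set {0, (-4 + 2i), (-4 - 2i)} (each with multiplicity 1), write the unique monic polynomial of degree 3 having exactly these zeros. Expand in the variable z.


The polynomial is p(z) = ∏_{α ∈ S} (z − α), where S = {0, (-4 + 2i), (-4 - 2i)}.
Expanding the product yields: p(z) = z^3 + 8·z^2 + 20·z.
Note conjugate pairs combine to real quadratics: (z − (-4+2i))(z − (-4−2i)) = z² + 8z + 20.
The resulting polynomial has degree 3 and real coefficients as required.

p(z) = z^3 + 8·z^2 + 20·z.


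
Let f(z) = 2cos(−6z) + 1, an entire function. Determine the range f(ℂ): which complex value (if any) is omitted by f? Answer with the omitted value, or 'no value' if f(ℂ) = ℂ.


Little Picard bounds the complement of f(ℂ) to at most one point.
cos is entire and surjective onto ℂ: for every w ∈ ℂ, cos(ζ) = w has a solution ζ ∈ ℂ (e.g., via the complex inverse arccos). With ζ = −6z this gives z = ζ/(-6). Then 2·cos(−6z) takes every value in 2·ℂ = ℂ, and adding 1 is a bijection of ℂ. So f is surjective and omits no value. (Note: only on the real line is cos bounded by [−1, 1].)

Omitted value: no value.


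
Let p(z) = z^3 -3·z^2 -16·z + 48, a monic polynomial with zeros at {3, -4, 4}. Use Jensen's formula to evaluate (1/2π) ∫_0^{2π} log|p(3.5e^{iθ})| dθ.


Zeros: -4, 3, 4; r = 3.5.
Inside |z| < r: 3. Outside (|z| ≥ r): -4, 4.
p(0) = 48, so log|p(0)| = log(48) = 3.8712.
Apply Jensen: I(r) = log|p(0)| + Σ_k log(r/|z_k|), summed over zeros inside |z| < r.
  log(r/|z_k|) for z_k = 3: log(3.5/3) = 0.1542
  Outside zeros (-4, 4) contribute nothing to the Jensen sum.
Sum over inside zeros: 0.1542.
I(r) = log|p(0)| + (inside sum) = 3.8712 + 0.1542 = 4.0254.
Note: since some zeros are outside |z| ≤ r, the simplified n·log(r) form does NOT apply — only the inside zeros contribute.

I(r) ≈ 4.0254.


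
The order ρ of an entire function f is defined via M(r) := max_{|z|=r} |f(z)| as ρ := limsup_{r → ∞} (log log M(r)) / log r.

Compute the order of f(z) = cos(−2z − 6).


cos(w) is a linear combination of e^{iw} and e^{−iw} (or e^w, e^{−w} in the hyperbolic case), so |cos(w)| ≤ e^{|w|}. With w = −2z − 6, |w| ≤ 2|z| + 6 = 2r + 6 on |z| = r, giving M(r) ≤ e^{2r + 6}, so ρ ≤ 1. On a suitable ray (z = it for sin/cos; z = t for sinh/cosh, t real → ∞), |cos(−2z − 6)| grows like e^{2|t|}/2, so ρ ≥ 1. Hence ρ = 1.
Therefore ρ = 1.

Order ρ = 1.


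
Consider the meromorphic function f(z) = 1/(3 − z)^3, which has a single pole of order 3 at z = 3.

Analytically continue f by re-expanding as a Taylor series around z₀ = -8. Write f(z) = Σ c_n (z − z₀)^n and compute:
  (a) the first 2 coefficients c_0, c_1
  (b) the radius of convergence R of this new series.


Let w = z − z₀, so z = z₀ + w.
Then 3 − z = 3 − (z₀ + w) = (3 − z₀) − w = 11 − w.
f(z) = 1/(11 − w)^3 = (1/(11)^3) · (1 − w/(11))^{−3}.
By the binomial series (1−u)^{−3} = Σ_{n≥0} C(n+2, 2) u^n for |u|<1, with u = w/(11):
  c_n = C(n+2, 2) / (11)^(n+3).
  c_0 = 1/(11)^3 = 1/1331.
  c_1 = 3/(11)^4 = 3/14641.
The series is valid for |w/d| < 1, i.e. |z − z₀| < |d|.
Radius of convergence: R = |3 − z₀| = |11| = 11 (distance from z₀ to the singularity z = 3).

c_0 = 1/1331, c_1 = 3/14641; R = 11.


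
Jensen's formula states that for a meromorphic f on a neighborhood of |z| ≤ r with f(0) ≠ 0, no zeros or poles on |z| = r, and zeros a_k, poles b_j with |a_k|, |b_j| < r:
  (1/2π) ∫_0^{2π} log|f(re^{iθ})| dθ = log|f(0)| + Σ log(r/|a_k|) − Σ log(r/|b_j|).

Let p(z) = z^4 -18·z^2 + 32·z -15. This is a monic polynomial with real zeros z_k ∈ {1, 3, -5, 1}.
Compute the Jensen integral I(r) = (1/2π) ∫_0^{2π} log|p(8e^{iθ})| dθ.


Zeros: -5, 1, 1, 3; r = 8.
Inside |z| < r: -5, 1, 1, 3. Outside (|z| ≥ r): ∅.
p(0) = -15, so log|p(0)| = log(15) = 2.7081.
Apply Jensen: I(r) = log|p(0)| + Σ_k log(r/|z_k|), summed over zeros inside |z| < r.
  log(r/|z_k|) for z_k = 1: log(8/1) = 2.0794
  log(r/|z_k|) for z_k = 3: log(8/3) = 0.9808
  log(r/|z_k|) for z_k = -5: log(8/5) = 0.4700
  log(r/|z_k|) for z_k = 1: log(8/1) = 2.0794
Sum over inside zeros: 5.6097.
I(r) = log|p(0)| + (inside sum) = 2.7081 + 5.6097 = 8.3178.
Closed form (all zeros inside, monic): I(r) = n·log(r) = 4·log(8) = 8.3178. ✓

I(r) ≈ 8.3178.


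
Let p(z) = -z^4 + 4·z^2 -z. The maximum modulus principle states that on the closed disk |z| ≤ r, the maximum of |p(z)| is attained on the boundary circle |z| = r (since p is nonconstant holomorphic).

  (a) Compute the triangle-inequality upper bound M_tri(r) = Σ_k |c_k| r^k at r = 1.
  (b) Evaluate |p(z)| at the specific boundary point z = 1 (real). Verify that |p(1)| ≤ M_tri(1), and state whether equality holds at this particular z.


Coefficients: c_0 = 0, c_1 = -1, c_2 = 4, c_3 = 0, c_4 = -1. Radius r = 1.
Part (a). Triangle bound: M_tri(r) = Σ_k |c_k| r^k
  = |0|·1^0 + |-1|·1^1 + |4|·1^2 + |0|·1^3 + |-1|·1^4
  = 0 + 1 + 4 + 0 + 1 = 6.
This bounds M(r) := max_{|z|=r} |p(z)| from above; equality holds iff all terms c_k z^k can be made to align in phase at a single z on |z|=r.
Part (b). At z = 1 (real, on the circle |z| = r):
  p(1) = (0)·1^0 + (-1)·1^1 + (4)·1^2 + (0)·1^3 + (-1)·1^4 = 2.
  |p(1)| = 2.
Check: |p(1)| = 2 ≤ 6 = M_tri(1). ✓ Equality does not hold at z = 1 (the coefficients have mixed signs, so the terms do not all align in phase there).

M_tri(1) = 6; |p(1)| = 2; equality at z=1: no.


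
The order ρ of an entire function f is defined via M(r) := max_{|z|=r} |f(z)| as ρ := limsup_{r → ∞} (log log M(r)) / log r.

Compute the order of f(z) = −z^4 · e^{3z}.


M(r) = max_{|z|=r} |-1|·|z|^4·|e^{3z}| = 1·r^4 · e^{3r^1} (the factors attain their maxima compatibly on |z|=r). Then log M(r) = log 1 + 4·log r + 3r^1, dominated by the last term, so log log M(r) ~ 1·log r. The polynomial factor -1z^4 contributes only a log r term and does not affect the order. ρ = 1.
Therefore ρ = 1.

Order ρ = 1.


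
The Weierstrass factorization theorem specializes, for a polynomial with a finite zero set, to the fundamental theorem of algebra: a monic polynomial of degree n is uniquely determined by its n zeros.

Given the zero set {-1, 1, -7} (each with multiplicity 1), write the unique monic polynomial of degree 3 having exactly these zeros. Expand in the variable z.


The polynomial is p(z) = ∏_{α ∈ S} (z − α), where S = {-1, 1, -7}.
Expanding the product yields: p(z) = z^3 + 7·z^2 -z -7.
The resulting polynomial has degree 3 and real coefficients as required.

p(z) = z^3 + 7·z^2 -z -7.


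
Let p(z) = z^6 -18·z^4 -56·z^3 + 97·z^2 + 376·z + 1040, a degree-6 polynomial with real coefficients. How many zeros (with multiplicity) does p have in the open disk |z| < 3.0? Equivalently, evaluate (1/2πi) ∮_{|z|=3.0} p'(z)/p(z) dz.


The zeros of p are: 4, 4, (-3 + 2i), (-3 - 2i), (-1 + 2i), (-1 - 2i).
Their magnitudes are: 4, 4, 3.606, 3.606, 2.236, 2.236.
Zeros with |z| < R = 3.0: (-1 + 2i), (-1 - 2i).
Count = 2.
By the argument principle, (1/2πi) ∮_{|z|=R} p'(z)/p(z) dz equals exactly this count.

Number of zeros inside |z| < 3.0: 2.


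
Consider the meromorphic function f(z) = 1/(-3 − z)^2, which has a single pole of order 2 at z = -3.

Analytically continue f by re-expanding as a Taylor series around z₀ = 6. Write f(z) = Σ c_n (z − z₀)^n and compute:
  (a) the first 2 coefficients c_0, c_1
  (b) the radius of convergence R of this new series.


Let w = z − z₀, so z = z₀ + w.
Then -3 − z = -3 − (z₀ + w) = (-3 − z₀) − w = -9 − w.
f(z) = 1/(-9 − w)^2 = (1/(-9)^2) · (1 − w/(-9))^{−2}.
By the binomial series (1−u)^{−2} = Σ_{n≥0} C(n+1, 1) u^n for |u|<1, with u = w/(-9):
  c_n = C(n+1, 1) / (-9)^(n+2).
  c_0 = 1/(-9)^2 = 1/81.
  c_1 = 2/(-9)^3 = -2/729.
The series is valid for |w/d| < 1, i.e. |z − z₀| < |d|.
Radius of convergence: R = |-3 − z₀| = |-9| = 9 (distance from z₀ to the singularity z = -3).

c_0 = 1/81, c_1 = -2/729; R = 9.


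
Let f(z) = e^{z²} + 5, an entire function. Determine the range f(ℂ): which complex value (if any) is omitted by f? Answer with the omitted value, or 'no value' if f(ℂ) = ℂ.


Little Picard bounds the complement of f(ℂ) to at most one point.
The exponent g(z) = z² is a nonconstant polynomial, hence surjective onto ℂ. So e^{g(z)} takes every value in {e^w : w ∈ ℂ} = ℂ ∖ {0}. Adding 5 shifts the range to ℂ ∖ {5}. f omits exactly 5.

Omitted value: 5.


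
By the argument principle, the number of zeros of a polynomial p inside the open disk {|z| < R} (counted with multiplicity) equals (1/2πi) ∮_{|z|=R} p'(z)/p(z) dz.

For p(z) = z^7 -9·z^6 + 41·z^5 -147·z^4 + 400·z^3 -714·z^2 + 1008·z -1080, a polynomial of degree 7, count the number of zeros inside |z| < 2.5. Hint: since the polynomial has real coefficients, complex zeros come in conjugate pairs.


The zeros of p are: (3 + 1i), (3 - 1i), (0 + 3i), (0 - 3i), (0 + 2i), (0 - 2i), 3.
Their magnitudes are: 3.162, 3.162, 3, 3, 2, 2, 3.
Zeros with |z| < R = 2.5: (0 + 2i), (0 - 2i).
Count = 2.
By the argument principle, (1/2πi) ∮_{|z|=R} p'(z)/p(z) dz equals exactly this count.

Number of zeros inside |z| < 2.5: 2.


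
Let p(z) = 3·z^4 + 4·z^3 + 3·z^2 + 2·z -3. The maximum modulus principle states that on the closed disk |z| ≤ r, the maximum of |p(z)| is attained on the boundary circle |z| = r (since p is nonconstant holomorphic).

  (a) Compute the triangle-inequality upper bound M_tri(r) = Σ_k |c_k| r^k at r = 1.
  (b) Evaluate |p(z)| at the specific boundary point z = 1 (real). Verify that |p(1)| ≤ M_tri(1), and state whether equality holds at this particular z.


Coefficients: c_0 = -3, c_1 = 2, c_2 = 3, c_3 = 4, c_4 = 3. Radius r = 1.
Part (a). Triangle bound: M_tri(r) = Σ_k |c_k| r^k
  = |-3|·1^0 + |2|·1^1 + |3|·1^2 + |4|·1^3 + |3|·1^4
  = 3 + 2 + 3 + 4 + 3 = 15.
This bounds M(r) := max_{|z|=r} |p(z)| from above; equality holds iff all terms c_k z^k can be made to align in phase at a single z on |z|=r.
Part (b). At z = 1 (real, on the circle |z| = r):
  p(1) = (-3)·1^0 + (2)·1^1 + (3)·1^2 + (4)·1^3 + (3)·1^4 = 9.
  |p(1)| = 9.
Check: |p(1)| = 9 ≤ 15 = M_tri(1). ✓ Equality does not hold at z = 1 (the coefficients have mixed signs, so the terms do not all align in phase there).

M_tri(1) = 15; |p(1)| = 9; equality at z=1: no.


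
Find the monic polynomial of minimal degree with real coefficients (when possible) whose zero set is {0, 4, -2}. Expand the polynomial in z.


The polynomial is p(z) = ∏_{α ∈ S} (z − α), where S = {0, 4, -2}.
Expanding the product yields: p(z) = z^3 -2·z^2 -8·z.
The resulting polynomial has degree 3 and real coefficients as required.

p(z) = z^3 -2·z^2 -8·z.


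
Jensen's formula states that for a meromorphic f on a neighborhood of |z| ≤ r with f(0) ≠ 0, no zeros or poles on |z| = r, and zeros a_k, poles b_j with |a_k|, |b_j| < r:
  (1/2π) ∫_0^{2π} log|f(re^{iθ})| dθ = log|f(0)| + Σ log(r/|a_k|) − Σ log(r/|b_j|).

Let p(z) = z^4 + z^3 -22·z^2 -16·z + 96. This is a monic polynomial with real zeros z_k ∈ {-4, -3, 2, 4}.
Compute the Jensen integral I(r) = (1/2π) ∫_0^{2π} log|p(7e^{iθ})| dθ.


Zeros: -4, -3, 2, 4; r = 7.
Inside |z| < r: -4, -3, 2, 4. Outside (|z| ≥ r): ∅.
p(0) = 96, so log|p(0)| = log(96) = 4.5643.
Apply Jensen: I(r) = log|p(0)| + Σ_k log(r/|z_k|), summed over zeros inside |z| < r.
  log(r/|z_k|) for z_k = -4: log(7/4) = 0.5596
  log(r/|z_k|) for z_k = -3: log(7/3) = 0.8473
  log(r/|z_k|) for z_k = 2: log(7/2) = 1.2528
  log(r/|z_k|) for z_k = 4: log(7/4) = 0.5596
Sum over inside zeros: 3.2193.
I(r) = log|p(0)| + (inside sum) = 4.5643 + 3.2193 = 7.7836.
Closed form (all zeros inside, monic): I(r) = n·log(r) = 4·log(7) = 7.7836. ✓

I(r) ≈ 7.7836.


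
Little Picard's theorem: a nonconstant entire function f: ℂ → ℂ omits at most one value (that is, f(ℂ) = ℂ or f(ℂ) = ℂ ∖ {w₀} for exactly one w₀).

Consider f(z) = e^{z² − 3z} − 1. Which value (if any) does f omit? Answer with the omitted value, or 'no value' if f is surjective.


Little Picard bounds the complement of f(ℂ) to at most one point.
The exponent g(z) = z² − 3z is a nonconstant polynomial, hence surjective onto ℂ. So e^{g(z)} takes every value in {e^w : w ∈ ℂ} = ℂ ∖ {0}. Adding -1 shifts the range to ℂ ∖ {-1}. f omits exactly -1.

Omitted value: -1.


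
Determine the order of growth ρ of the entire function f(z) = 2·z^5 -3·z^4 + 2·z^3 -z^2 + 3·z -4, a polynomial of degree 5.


|f(z)| ≤ Σ|c_k|·r^k = O(r^5) as r → ∞. Polynomial growth is O(e^{r^ε}) for every ε > 0 (since r^5/e^{r^ε} → 0), so ρ ≤ ε for all ε > 0, i.e. ρ = 0. Every nonconstant polynomial has order 0.
Therefore ρ = 0.

Order ρ = 0.


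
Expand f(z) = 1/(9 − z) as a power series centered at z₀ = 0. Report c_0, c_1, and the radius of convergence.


Let w = z − z₀, so z = z₀ + w.
Then 9 − z = 9 − (z₀ + w) = (9 − z₀) − w = 9 − w.
f(z) = 1/(9 − w) = (1/(9)) · 1/(1 − w/(9)) = Σ_{n≥0} w^n / (9)^(n+1).
So c_n = 1/(9)^(n+1):
  c_0 = 1/(9)^1 = 1/9.
  c_1 = 1/(9)^2 = 1/81.
The series is valid for |w/d| < 1, i.e. |z − z₀| < |d|.
Radius of convergence: R = |9 − z₀| = |9| = 9 (distance from z₀ to the singularity z = 9).

c_0 = 1/9, c_1 = 1/81; R = 9.


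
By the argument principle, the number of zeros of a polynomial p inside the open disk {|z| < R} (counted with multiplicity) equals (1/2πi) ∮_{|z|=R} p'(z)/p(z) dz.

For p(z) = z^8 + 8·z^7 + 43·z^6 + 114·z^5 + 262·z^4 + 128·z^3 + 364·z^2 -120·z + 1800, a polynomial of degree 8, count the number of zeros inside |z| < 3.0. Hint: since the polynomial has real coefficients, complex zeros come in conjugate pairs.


The zeros of p are: (-1 + 2i), (-1 - 2i), (-3 + 3i), (-3 - 3i), (-1 + 3i), (-1 - 3i), (1 + 1i), (1 - 1i).
Their magnitudes are: 2.236, 2.236, 4.243, 4.243, 3.162, 3.162, 1.414, 1.414.
Zeros with |z| < R = 3.0: (-1 + 2i), (-1 - 2i), (1 + 1i), (1 - 1i).
Count = 4.
By the argument principle, (1/2πi) ∮_{|z|=R} p'(z)/p(z) dz equals exactly this count.

Number of zeros inside |z| < 3.0: 4.


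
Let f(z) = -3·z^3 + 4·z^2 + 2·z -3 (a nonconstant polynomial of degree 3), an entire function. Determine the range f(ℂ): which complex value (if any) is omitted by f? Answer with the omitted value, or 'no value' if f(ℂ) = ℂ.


Little Picard bounds the complement of f(ℂ) to at most one point.
For every w ∈ ℂ, the equation p(z) − w = 0 is a nonconstant polynomial in z and hence has at least one root by the fundamental theorem of algebra. So p is surjective onto ℂ, omitting no value.

Omitted value: no value.


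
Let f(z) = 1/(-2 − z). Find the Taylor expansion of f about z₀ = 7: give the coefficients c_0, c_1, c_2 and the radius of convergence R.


Let w = z − z₀, so z = z₀ + w.
Then -2 − z = -2 − (z₀ + w) = (-2 − z₀) − w = -9 − w.
f(z) = 1/(-9 − w) = (1/(-9)) · 1/(1 − w/(-9)) = Σ_{n≥0} w^n / (-9)^(n+1).
So c_n = 1/(-9)^(n+1):
  c_0 = 1/(-9)^1 = -1/9.
  c_1 = 1/(-9)^2 = 1/81.
  c_2 = 1/(-9)^3 = -1/729.
The series is valid for |w/d| < 1, i.e. |z − z₀| < |d|.
Radius of convergence: R = |-2 − z₀| = |-9| = 9 (distance from z₀ to the singularity z = -2).

c_0 = -1/9, c_1 = 1/81, c_2 = -1/729; R = 9.


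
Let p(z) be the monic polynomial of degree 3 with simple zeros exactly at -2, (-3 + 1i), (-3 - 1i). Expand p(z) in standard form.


The polynomial is p(z) = ∏_{α ∈ S} (z − α), where S = {-2, (-3 + 1i), (-3 - 1i)}.
Expanding the product yields: p(z) = z^3 + 8·z^2 + 22·z + 20.
Note conjugate pairs combine to real quadratics: (z − (-3+1i))(z − (-3−1i)) = z² + 6z + 10.
The resulting polynomial has degree 3 and real coefficients as required.

p(z) = z^3 + 8·z^2 + 22·z + 20.


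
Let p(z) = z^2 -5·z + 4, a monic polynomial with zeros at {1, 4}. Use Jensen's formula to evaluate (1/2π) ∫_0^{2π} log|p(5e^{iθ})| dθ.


Zeros: 1, 4; r = 5.
Inside |z| < r: 1, 4. Outside (|z| ≥ r): ∅.
p(0) = 4, so log|p(0)| = log(4) = 1.3863.
Apply Jensen: I(r) = log|p(0)| + Σ_k log(r/|z_k|), summed over zeros inside |z| < r.
  log(r/|z_k|) for z_k = 1: log(5/1) = 1.6094
  log(r/|z_k|) for z_k = 4: log(5/4) = 0.2231
Sum over inside zeros: 1.8326.
I(r) = log|p(0)| + (inside sum) = 1.3863 + 1.8326 = 3.2189.
Closed form (all zeros inside, monic): I(r) = n·log(r) = 2·log(5) = 3.2189. ✓

I(r) ≈ 3.2189.


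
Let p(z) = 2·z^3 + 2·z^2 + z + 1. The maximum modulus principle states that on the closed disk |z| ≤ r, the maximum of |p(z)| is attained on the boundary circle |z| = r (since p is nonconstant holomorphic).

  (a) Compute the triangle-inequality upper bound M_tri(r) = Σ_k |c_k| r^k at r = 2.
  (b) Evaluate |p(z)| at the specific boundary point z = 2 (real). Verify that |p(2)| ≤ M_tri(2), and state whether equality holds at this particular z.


Coefficients: c_0 = 1, c_1 = 1, c_2 = 2, c_3 = 2. Radius r = 2.
Part (a). Triangle bound: M_tri(r) = Σ_k |c_k| r^k
  = |1|·2^0 + |1|·2^1 + |2|·2^2 + |2|·2^3
  = 1 + 2 + 8 + 16 = 27.
This bounds M(r) := max_{|z|=r} |p(z)| from above; equality holds iff all terms c_k z^k can be made to align in phase at a single z on |z|=r.
Part (b). At z = 2 (real, on the circle |z| = r):
  p(2) = (1)·2^0 + (1)·2^1 + (2)·2^2 + (2)·2^3 = 27.
  |p(2)| = 27.
Since all nonzero coefficients share the same sign, |p(2)| = 27 = M_tri(2); the triangle bound is attained at z = 2, so in fact M(r) = 27.

M_tri(2) = 27; |p(2)| = 27; equality at z=2: yes.


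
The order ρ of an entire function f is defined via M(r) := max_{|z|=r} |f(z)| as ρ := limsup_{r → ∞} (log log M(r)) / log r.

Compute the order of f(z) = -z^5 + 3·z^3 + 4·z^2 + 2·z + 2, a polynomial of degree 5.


|f(z)| ≤ Σ|c_k|·r^k = O(r^5) as r → ∞. Polynomial growth is O(e^{r^ε}) for every ε > 0 (since r^5/e^{r^ε} → 0), so ρ ≤ ε for all ε > 0, i.e. ρ = 0. Every nonconstant polynomial has order 0.
Therefore ρ = 0.

Order ρ = 0.


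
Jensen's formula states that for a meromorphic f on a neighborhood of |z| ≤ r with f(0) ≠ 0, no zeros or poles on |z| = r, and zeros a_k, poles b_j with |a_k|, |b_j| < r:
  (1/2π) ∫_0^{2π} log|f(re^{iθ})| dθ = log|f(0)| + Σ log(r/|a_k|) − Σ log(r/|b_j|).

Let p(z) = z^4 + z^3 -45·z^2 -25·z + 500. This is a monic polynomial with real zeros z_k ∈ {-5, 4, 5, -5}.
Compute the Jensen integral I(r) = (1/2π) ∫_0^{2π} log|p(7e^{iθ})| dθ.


Zeros: -5, -5, 4, 5; r = 7.
Inside |z| < r: -5, -5, 4, 5. Outside (|z| ≥ r): ∅.
p(0) = 500, so log|p(0)| = log(500) = 6.2146.
Apply Jensen: I(r) = log|p(0)| + Σ_k log(r/|z_k|), summed over zeros inside |z| < r.
  log(r/|z_k|) for z_k = -5: log(7/5) = 0.3365
  log(r/|z_k|) for z_k = 4: log(7/4) = 0.5596
  log(r/|z_k|) for z_k = 5: log(7/5) = 0.3365
  log(r/|z_k|) for z_k = -5: log(7/5) = 0.3365
Sum over inside zeros: 1.5690.
I(r) = log|p(0)| + (inside sum) = 6.2146 + 1.5690 = 7.7836.
Closed form (all zeros inside, monic): I(r) = n·log(r) = 4·log(7) = 7.7836. ✓

I(r) ≈ 7.7836.


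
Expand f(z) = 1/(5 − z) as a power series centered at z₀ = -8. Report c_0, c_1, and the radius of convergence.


Let w = z − z₀, so z = z₀ + w.
Then 5 − z = 5 − (z₀ + w) = (5 − z₀) − w = 13 − w.
f(z) = 1/(13 − w) = (1/(13)) · 1/(1 − w/(13)) = Σ_{n≥0} w^n / (13)^(n+1).
So c_n = 1/(13)^(n+1):
  c_0 = 1/(13)^1 = 1/13.
  c_1 = 1/(13)^2 = 1/169.
The series is valid for |w/d| < 1, i.e. |z − z₀| < |d|.
Radius of convergence: R = |5 − z₀| = |13| = 13 (distance from z₀ to the singularity z = 5).

c_0 = 1/13, c_1 = 1/169; R = 13.


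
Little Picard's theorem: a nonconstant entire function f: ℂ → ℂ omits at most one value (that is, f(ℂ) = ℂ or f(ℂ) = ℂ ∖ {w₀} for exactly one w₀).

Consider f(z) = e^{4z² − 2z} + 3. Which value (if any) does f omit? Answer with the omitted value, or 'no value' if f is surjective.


Little Picard bounds the complement of f(ℂ) to at most one point.
The exponent g(z) = 4z² − 2z is a nonconstant polynomial, hence surjective onto ℂ. So e^{g(z)} takes every value in {e^w : w ∈ ℂ} = ℂ ∖ {0}. Adding 3 shifts the range to ℂ ∖ {3}. f omits exactly 3.

Omitted value: 3.
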